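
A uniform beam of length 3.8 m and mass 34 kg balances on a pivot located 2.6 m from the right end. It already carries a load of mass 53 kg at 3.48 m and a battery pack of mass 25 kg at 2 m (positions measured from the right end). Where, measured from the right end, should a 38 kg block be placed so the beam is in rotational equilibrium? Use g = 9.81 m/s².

x ≈ 2.39 m from the right end

Take moments about the pivot (at 2.6 m from the right end).
Beam weight: 34 × 9.81 = 333.5 N down at 1.9 m → arm 0.7 m, τ = 333.5 × 0.7 = 233.4 N·m clockwise.
Load: 53 × 9.81 = 519.9 N down at 3.48 m → arm 0.88 m, τ = 519.9 × 0.88 = 457.5 N·m counterclockwise.
Battery pack: 25 × 9.81 = 245.2 N down at 2 m → arm 0.6 m, τ = 245.2 × 0.6 = 147.1 N·m clockwise.
Net moment of existing loads = 77 N·m counterclockwise.
The block weighs 38 × 9.81 = 372.8 N and must supply an equal clockwise moment, so its lever arm about the pivot is 77 / 372.8 = 0.207 m.
That puts it at 2.6 − 0.207 = 2.39 m from the right end.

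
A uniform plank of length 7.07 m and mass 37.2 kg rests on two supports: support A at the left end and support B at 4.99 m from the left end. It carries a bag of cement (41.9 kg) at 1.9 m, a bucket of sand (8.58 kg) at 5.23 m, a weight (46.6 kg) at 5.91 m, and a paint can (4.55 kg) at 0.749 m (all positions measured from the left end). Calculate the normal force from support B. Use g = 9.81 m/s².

Choose support A as the axis so its reaction then has zero moment arm.
Beam weight: 37.2 × 9.81 = 364.9 N down at 3.535 m → arm 3.535 m, τ = 364.9 × 3.535 = 1290 N·m clockwise.
Bag of cement: 41.9 × 9.81 = 411 N down at 1.9 m → arm 1.9 m, τ = 411 × 1.9 = 780.9 N·m clockwise.
Bucket of sand: 8.58 × 9.81 = 84.17 N down at 5.23 m → arm 5.23 m, τ = 84.17 × 5.23 = 440.2 N·m clockwise.
Weight: 46.6 × 9.81 = 457.1 N down at 5.91 m → arm 5.91 m, τ = 457.1 × 5.91 = 2701 N·m clockwise.
Paint can: 4.55 × 9.81 = 44.64 N down at 0.749 m → arm 0.749 m, τ = 44.64 × 0.749 = 33.44 N·m clockwise.
Net load moment about support A = 5246 N·m clockwise.
Reaction R at support B is upward at 4.99 m, arm 4.99 m → moment R × 4.99 counterclockwise.
Στ = 0 ⇒ R × 4.99 = 5246 ⇒ R = 1050 N.

R_B ≈ 1050 N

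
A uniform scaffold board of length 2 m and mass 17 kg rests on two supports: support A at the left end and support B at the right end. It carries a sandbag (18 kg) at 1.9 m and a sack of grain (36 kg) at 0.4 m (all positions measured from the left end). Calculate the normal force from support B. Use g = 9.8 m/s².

Sum moments about support A (its reaction then has zero moment arm).
Beam weight: 17 × 9.8 = 166.6 N down at 1 m → arm 1 m, τ = 166.6 × 1 = 166.6 N·m clockwise.
Sandbag: 18 × 9.8 = 176.4 N down at 1.9 m → arm 1.9 m, τ = 176.4 × 1.9 = 335.2 N·m clockwise.
Sack of grain: 36 × 9.8 = 352.8 N down at 0.4 m → arm 0.4 m, τ = 352.8 × 0.4 = 141.1 N·m clockwise.
Net load moment about support A = 642.9 N·m clockwise.
Reaction R at support B is upward at 2 m, arm 2 m → moment R × 2 counterclockwise.
Setting net torque to zero: R × 2 = 642.9 → R = 321 N.

R_B ≈ 321 N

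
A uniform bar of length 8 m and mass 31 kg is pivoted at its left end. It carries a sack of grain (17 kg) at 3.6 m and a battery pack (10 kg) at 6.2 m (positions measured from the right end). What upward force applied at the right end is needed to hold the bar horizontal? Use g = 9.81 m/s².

About the left end:
Beam weight: 31 × 9.81 = 304.1 N down at 4 m → arm 4 m, τ = 304.1 × 4 = 1216 N·m clockwise.
Sack of grain: 17 × 9.81 = 166.8 N down at 3.6 m → arm 4.4 m, τ = 166.8 × 4.4 = 733.9 N·m clockwise.
Battery pack: 10 × 9.81 = 98.1 N down at 6.2 m → arm 1.8 m, τ = 98.1 × 1.8 = 176.6 N·m clockwise.
Net moment of the loads = 2126 N·m clockwise.
The upward force F acts at the right end, arm 8 m, giving F × 8 counterclockwise.
Στ = 0 ⇒ F × 8 = 2126 ⇒ F = 2126 / 8 = 266 N.

F ≈ 266 N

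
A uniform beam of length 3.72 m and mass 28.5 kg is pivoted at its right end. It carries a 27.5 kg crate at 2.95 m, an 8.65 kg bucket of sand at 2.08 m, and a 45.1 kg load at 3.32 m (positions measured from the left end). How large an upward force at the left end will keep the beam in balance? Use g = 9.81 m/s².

Sum moments about the right end (the unknown pivot reaction has zero arm there).
Beam weight: 28.5 × 9.81 = 279.6 N down at 1.86 m → arm 1.86 m, τ = 279.6 × 1.86 = 520.1 N·m counterclockwise.
Crate: 27.5 × 9.81 = 269.8 N down at 2.95 m → arm 0.77 m, τ = 269.8 × 0.77 = 207.7 N·m counterclockwise.
Bucket of sand: 8.65 × 9.81 = 84.86 N down at 2.08 m → arm 1.64 m, τ = 84.86 × 1.64 = 139.2 N·m counterclockwise.
Load: 45.1 × 9.81 = 442.4 N down at 3.32 m → arm 0.4 m, τ = 442.4 × 0.4 = 177 N·m counterclockwise.
Net moment of the loads = 1044 N·m counterclockwise.
The upward force F acts at the left end, arm 3.72 m, giving F × 3.72 clockwise.
Setting net torque to zero: F × 3.72 = 1044 → F = 1044 / 3.72 = 281 N.

F ≈ 281 N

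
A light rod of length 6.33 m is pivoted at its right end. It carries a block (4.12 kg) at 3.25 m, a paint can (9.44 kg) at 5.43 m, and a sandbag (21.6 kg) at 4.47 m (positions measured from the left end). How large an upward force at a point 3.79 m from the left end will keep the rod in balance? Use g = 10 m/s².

Taking torques about the right end:
Block: 4.12 × 10 = 41.2 N down at 3.25 m → arm 3.08 m, τ = 41.2 × 3.08 = 126.9 N·m counterclockwise.
Paint can: 9.44 × 10 = 94.4 N down at 5.43 m → arm 0.9 m, τ = 94.4 × 0.9 = 84.96 N·m counterclockwise.
Sandbag: 21.6 × 10 = 216 N down at 4.47 m → arm 1.86 m, τ = 216 × 1.86 = 401.8 N·m counterclockwise.
Net moment of the loads = 613.7 N·m counterclockwise.
The upward force F acts at a point 3.79 m from the left end, arm 2.54 m, giving F × 2.54 clockwise.
Setting net torque to zero: F × 2.54 = 613.7 → F = 613.7 / 2.54 = 242 N.

F ≈ 242 N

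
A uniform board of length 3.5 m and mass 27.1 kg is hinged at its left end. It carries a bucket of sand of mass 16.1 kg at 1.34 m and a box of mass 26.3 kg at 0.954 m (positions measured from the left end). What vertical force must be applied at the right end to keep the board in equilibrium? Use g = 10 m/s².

Choose the left end as the axis so the unknown pivot reaction has zero arm there.
Beam weight: 27.1 × 10 = 271 N down at 1.75 m → arm 1.75 m, τ = 271 × 1.75 = 474.2 N·m clockwise.
Bucket of sand: 16.1 × 10 = 161 N down at 1.34 m → arm 1.34 m, τ = 161 × 1.34 = 215.7 N·m clockwise.
Box: 26.3 × 10 = 263 N down at 0.954 m → arm 0.954 m, τ = 263 × 0.954 = 250.9 N·m clockwise.
Net moment of the loads = 940.8 N·m clockwise.
The upward force F acts at the right end, arm 3.5 m, giving F × 3.5 counterclockwise.
Setting net torque to zero: F × 3.5 = 940.8 → F = 940.8 / 3.5 = 269 N.

F ≈ 269 N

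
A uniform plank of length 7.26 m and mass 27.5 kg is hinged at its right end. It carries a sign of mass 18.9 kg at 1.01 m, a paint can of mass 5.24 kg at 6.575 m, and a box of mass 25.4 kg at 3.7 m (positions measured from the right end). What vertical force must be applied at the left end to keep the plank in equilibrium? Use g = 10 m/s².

F ≈ 341 N

Taking torques about the right end:
Beam weight: 27.5 × 10 = 275 N down at 3.63 m → arm 3.63 m, τ = 275 × 3.63 = 998.2 N·m counterclockwise.
Sign: 18.9 × 10 = 189 N down at 1.01 m → arm 1.01 m, τ = 189 × 1.01 = 190.9 N·m counterclockwise.
Paint can: 5.24 × 10 = 52.4 N down at 6.575 m → arm 6.575 m, τ = 52.4 × 6.575 = 344.5 N·m counterclockwise.
Box: 25.4 × 10 = 254 N down at 3.7 m → arm 3.7 m, τ = 254 × 3.7 = 939.8 N·m counterclockwise.
Net moment of the loads = 2473 N·m counterclockwise.
The upward force F acts at the left end, arm 7.26 m, giving F × 7.26 clockwise.
For rotational equilibrium, F × 7.26 = 2473, so F = 2473 / 7.26 = 341 N.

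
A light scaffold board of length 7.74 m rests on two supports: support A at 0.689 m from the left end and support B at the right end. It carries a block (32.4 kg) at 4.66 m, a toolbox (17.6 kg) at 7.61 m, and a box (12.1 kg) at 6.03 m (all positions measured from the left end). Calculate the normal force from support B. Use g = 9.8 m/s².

R_B ≈ 438 N

Take moments about support A.
Block: 32.4 × 9.8 = 317.5 N down at 4.66 m → arm 3.971 m, τ = 317.5 × 3.971 = 1261 N·m clockwise.
Toolbox: 17.6 × 9.8 = 172.5 N down at 7.61 m → arm 6.921 m, τ = 172.5 × 6.921 = 1194 N·m clockwise.
Box: 12.1 × 9.8 = 118.6 N down at 6.03 m → arm 5.341 m, τ = 118.6 × 5.341 = 633.4 N·m clockwise.
Net load moment about support A = 3088 N·m clockwise.
Reaction R at support B is upward at 7.74 m, arm 7.051 m → moment R × 7.051 counterclockwise.
Setting net torque to zero: R × 7.051 = 3088 → R = 438 N.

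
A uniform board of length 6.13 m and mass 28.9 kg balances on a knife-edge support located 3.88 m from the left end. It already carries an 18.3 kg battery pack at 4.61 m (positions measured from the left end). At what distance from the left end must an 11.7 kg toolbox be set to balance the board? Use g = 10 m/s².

Taking torques about the knife-edge support (at 3.88 m from the left end):
Beam weight: 28.9 × 10 = 289 N down at 3.065 m → arm 0.815 m, τ = 289 × 0.815 = 235.5 N·m counterclockwise.
Battery pack: 18.3 × 10 = 183 N down at 4.61 m → arm 0.73 m, τ = 183 × 0.73 = 133.6 N·m clockwise.
Net moment of existing loads = 101.9 N·m counterclockwise.
The toolbox weighs 11.7 × 10 = 117 N and must supply an equal clockwise moment, so its lever arm about the knife-edge support is 101.9 / 117 = 0.871 m.
That puts it at 3.88 + 0.871 = 4.75 m from the left end.

x ≈ 4.75 m from the left end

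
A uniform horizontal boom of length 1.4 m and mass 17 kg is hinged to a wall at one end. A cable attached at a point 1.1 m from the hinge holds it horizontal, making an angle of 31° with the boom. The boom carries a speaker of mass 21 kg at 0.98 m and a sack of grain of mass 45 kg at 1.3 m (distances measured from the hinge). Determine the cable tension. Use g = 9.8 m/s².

T ≈ 1570 N

Take moments about the hinge.
Beam weight: 17 × 9.8 = 166.6 N down at 0.7 m → arm 0.7 m, τ = 166.6 × 0.7 = 116.6 N·m clockwise.
Speaker: 21 × 9.8 = 205.8 N down at 0.98 m → arm 0.98 m, τ = 205.8 × 0.98 = 201.7 N·m clockwise.
Sack of grain: 45 × 9.8 = 441 N down at 1.3 m → arm 1.3 m, τ = 441 × 1.3 = 573.3 N·m clockwise.
Total clockwise load moment = 891.6 N·m.
The cable tension T acts at 1.1 m; only its component perpendicular to the boom, T sinθ, produces torque. sin 31° = 0.515.
Balancing moments: T × 1.1 × 0.515 = 891.6, giving T = 891.6 / 0.5665 = 1570 N.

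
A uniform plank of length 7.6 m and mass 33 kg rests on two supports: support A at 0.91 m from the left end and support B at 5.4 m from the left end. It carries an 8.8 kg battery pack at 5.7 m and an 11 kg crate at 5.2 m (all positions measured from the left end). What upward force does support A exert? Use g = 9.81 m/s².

R_A ≈ 114 N

Sum moments about support B (its reaction then has zero moment arm).
Beam weight: 33 × 9.81 = 323.7 N down at 3.8 m → arm 1.6 m, τ = 323.7 × 1.6 = 517.9 N·m counterclockwise.
Battery pack: 8.8 × 9.81 = 86.33 N down at 5.7 m → arm 0.3 m, τ = 86.33 × 0.3 = 25.9 N·m clockwise.
Crate: 11 × 9.81 = 107.9 N down at 5.2 m → arm 0.2 m, τ = 107.9 × 0.2 = 21.58 N·m counterclockwise.
Net load moment about support B = 513.6 N·m counterclockwise.
Reaction R at support A is upward at 0.91 m, arm 4.49 m → moment R × 4.49 clockwise.
Στ = 0 ⇒ R × 4.49 = 513.6 ⇒ R = 114 N.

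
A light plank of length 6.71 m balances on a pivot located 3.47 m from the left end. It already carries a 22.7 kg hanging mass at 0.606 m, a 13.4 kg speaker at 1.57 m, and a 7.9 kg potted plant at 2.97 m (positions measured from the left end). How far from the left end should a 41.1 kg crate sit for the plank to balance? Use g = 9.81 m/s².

About the pivot (at 3.47 m from the left end):
Hanging mass: 22.7 × 9.81 = 222.7 N down at 0.606 m → arm 2.864 m, τ = 222.7 × 2.864 = 637.8 N·m counterclockwise.
Speaker: 13.4 × 9.81 = 131.5 N down at 1.57 m → arm 1.9 m, τ = 131.5 × 1.9 = 249.8 N·m counterclockwise.
Potted plant: 7.9 × 9.81 = 77.5 N down at 2.97 m → arm 0.5 m, τ = 77.5 × 0.5 = 38.75 N·m counterclockwise.
Net moment of existing loads = 926.3 N·m counterclockwise.
The crate weighs 41.1 × 9.81 = 403.2 N and must supply an equal clockwise moment, so its lever arm about the pivot is 926.3 / 403.2 = 2.3 m.
That puts it at 3.47 + 2.3 = 5.77 m from the left end.

x ≈ 5.77 m from the left end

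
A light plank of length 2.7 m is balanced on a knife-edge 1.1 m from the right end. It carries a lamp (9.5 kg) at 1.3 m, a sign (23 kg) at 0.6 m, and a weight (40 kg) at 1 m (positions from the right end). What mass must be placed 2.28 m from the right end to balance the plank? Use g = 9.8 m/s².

Taking torques about the knife-edge (at 1.1 m from the right end):
Lamp: 9.5 × 9.8 = 93.1 N down at 1.3 m → arm 0.2 m, τ = 93.1 × 0.2 = 18.62 N·m counterclockwise.
Sign: 23 × 9.8 = 225.4 N down at 0.6 m → arm 0.5 m, τ = 225.4 × 0.5 = 112.7 N·m clockwise.
Weight: 40 × 9.8 = 392 N down at 1 m → arm 0.1 m, τ = 392 × 0.1 = 39.2 N·m clockwise.
Net moment of known loads = 133.3 N·m clockwise.
An unknown mass m at 2.28 m has arm 1.18 m; its moment is m·g·1.18 counterclockwise.
Setting net torque to zero: m × 9.8 × 1.18 = 133.3 → m = 133.3 / (9.8 × 1.18) = 11.5 kg.

m ≈ 11.5 kg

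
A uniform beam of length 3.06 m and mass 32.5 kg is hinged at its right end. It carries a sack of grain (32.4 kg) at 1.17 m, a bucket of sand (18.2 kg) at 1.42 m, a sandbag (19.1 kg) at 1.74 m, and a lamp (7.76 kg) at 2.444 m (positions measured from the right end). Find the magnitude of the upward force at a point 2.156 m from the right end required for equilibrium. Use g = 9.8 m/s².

F ≈ 753 N

Take moments about the right end.
Beam weight: 32.5 × 9.8 = 318.5 N down at 1.53 m → arm 1.53 m, τ = 318.5 × 1.53 = 487.3 N·m counterclockwise.
Sack of grain: 32.4 × 9.8 = 317.5 N down at 1.17 m → arm 1.17 m, τ = 317.5 × 1.17 = 371.5 N·m counterclockwise.
Bucket of sand: 18.2 × 9.8 = 178.4 N down at 1.42 m → arm 1.42 m, τ = 178.4 × 1.42 = 253.3 N·m counterclockwise.
Sandbag: 19.1 × 9.8 = 187.2 N down at 1.74 m → arm 1.74 m, τ = 187.2 × 1.74 = 325.7 N·m counterclockwise.
Lamp: 7.76 × 9.8 = 76.05 N down at 2.444 m → arm 2.444 m, τ = 76.05 × 2.444 = 185.9 N·m counterclockwise.
Net moment of the loads = 1624 N·m counterclockwise.
The upward force F acts at a point 2.156 m from the right end, arm 2.156 m, giving F × 2.156 clockwise.
Balancing moments: F × 2.156 = 1624, giving F = 1624 / 2.156 = 753 N.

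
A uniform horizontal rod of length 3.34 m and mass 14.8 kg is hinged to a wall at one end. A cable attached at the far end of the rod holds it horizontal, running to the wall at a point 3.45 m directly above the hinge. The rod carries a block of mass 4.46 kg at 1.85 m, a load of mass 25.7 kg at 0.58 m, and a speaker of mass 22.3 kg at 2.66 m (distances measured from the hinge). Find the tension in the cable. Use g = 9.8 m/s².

Choose the hinge as the axis so the unknown hinge reaction has zero arm there.
Beam weight: 14.8 × 9.8 = 145 N down at 1.67 m → arm 1.67 m, τ = 145 × 1.67 = 242.1 N·m clockwise.
Block: 4.46 × 9.8 = 43.71 N down at 1.85 m → arm 1.85 m, τ = 43.71 × 1.85 = 80.86 N·m clockwise.
Load: 25.7 × 9.8 = 251.9 N down at 0.58 m → arm 0.58 m, τ = 251.9 × 0.58 = 146.1 N·m clockwise.
Speaker: 22.3 × 9.8 = 218.5 N down at 2.66 m → arm 2.66 m, τ = 218.5 × 2.66 = 581.2 N·m clockwise.
Total clockwise load moment = 1050 N·m.
The cable tension T acts at 3.34 m; only its component perpendicular to the rod, T sinθ, produces torque. sinθ = h/√(h²+d²) = 3.45/√(3.45²+3.34²) = 0.7185.
For rotational equilibrium, T × 3.34 × 0.7185 = 1050, so T = 1050 / 2.4 = 438 N.

T ≈ 438 N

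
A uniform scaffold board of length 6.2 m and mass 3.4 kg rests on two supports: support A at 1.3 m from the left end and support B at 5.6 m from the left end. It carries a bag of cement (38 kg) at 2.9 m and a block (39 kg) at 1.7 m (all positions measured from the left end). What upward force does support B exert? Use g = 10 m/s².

R_B ≈ 192 N

Take moments about support A.
Beam weight: 3.4 × 10 = 34 N down at 3.1 m → arm 1.8 m, τ = 34 × 1.8 = 61.2 N·m clockwise.
Bag of cement: 38 × 10 = 380 N down at 2.9 m → arm 1.6 m, τ = 380 × 1.6 = 608 N·m clockwise.
Block: 39 × 10 = 390 N down at 1.7 m → arm 0.4 m, τ = 390 × 0.4 = 156 N·m clockwise.
Net load moment about support A = 825.2 N·m clockwise.
Reaction R at support B is upward at 5.6 m, arm 4.3 m → moment R × 4.3 counterclockwise.
Στ = 0 ⇒ R × 4.3 = 825.2 ⇒ R = 192 N.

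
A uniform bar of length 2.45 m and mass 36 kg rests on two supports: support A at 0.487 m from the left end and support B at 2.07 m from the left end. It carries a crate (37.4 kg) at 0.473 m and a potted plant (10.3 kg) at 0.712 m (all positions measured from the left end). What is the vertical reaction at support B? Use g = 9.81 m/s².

R_B ≈ 176 N

Choose support A as the axis so its reaction then has zero moment arm.
Beam weight: 36 × 9.81 = 353.2 N down at 1.225 m → arm 0.738 m, τ = 353.2 × 0.738 = 260.7 N·m clockwise.
Crate: 37.4 × 9.81 = 366.9 N down at 0.473 m → arm 0.014 m, τ = 366.9 × 0.014 = 5.137 N·m counterclockwise.
Potted plant: 10.3 × 9.81 = 101 N down at 0.712 m → arm 0.225 m, τ = 101 × 0.225 = 22.73 N·m clockwise.
Net load moment about support A = 278.3 N·m clockwise.
Reaction R at support B is upward at 2.07 m, arm 1.583 m → moment R × 1.583 counterclockwise.
Στ = 0 ⇒ R × 1.583 = 278.3 ⇒ R = 176 N.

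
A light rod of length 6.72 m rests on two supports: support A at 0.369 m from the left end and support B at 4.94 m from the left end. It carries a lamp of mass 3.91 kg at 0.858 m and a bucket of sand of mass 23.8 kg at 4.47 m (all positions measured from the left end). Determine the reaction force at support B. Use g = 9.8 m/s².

R_B ≈ 213 N

Sum moments about support A (its reaction then has zero moment arm).
Lamp: 3.91 × 9.8 = 38.32 N down at 0.858 m → arm 0.489 m, τ = 38.32 × 0.489 = 18.74 N·m clockwise.
Bucket of sand: 23.8 × 9.8 = 233.2 N down at 4.47 m → arm 4.101 m, τ = 233.2 × 4.101 = 956.4 N·m clockwise.
Net load moment about support A = 975.1 N·m clockwise.
Reaction R at support B is upward at 4.94 m, arm 4.571 m → moment R × 4.571 counterclockwise.
For rotational equilibrium, R × 4.571 = 975.1, so R = 213 N.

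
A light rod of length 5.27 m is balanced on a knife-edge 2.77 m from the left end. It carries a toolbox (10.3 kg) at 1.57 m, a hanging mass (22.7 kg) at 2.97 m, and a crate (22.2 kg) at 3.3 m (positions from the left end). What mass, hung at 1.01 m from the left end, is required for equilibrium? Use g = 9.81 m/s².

m ≈ 2.24 kg

Sum moments about the knife-edge (at 2.77 m from the left end) (the support reaction has zero arm there).
Toolbox: 10.3 × 9.81 = 101 N down at 1.57 m → arm 1.2 m, τ = 101 × 1.2 = 121.2 N·m counterclockwise.
Hanging mass: 22.7 × 9.81 = 222.7 N down at 2.97 m → arm 0.2 m, τ = 222.7 × 0.2 = 44.54 N·m clockwise.
Crate: 22.2 × 9.81 = 217.8 N down at 3.3 m → arm 0.53 m, τ = 217.8 × 0.53 = 115.4 N·m clockwise.
Net moment of known loads = 38.74 N·m clockwise.
An unknown mass m at 1.01 m has arm 1.76 m; its moment is m·g·1.76 counterclockwise.
Setting net torque to zero: m × 9.81 × 1.76 = 38.74 → m = 38.74 / (9.81 × 1.76) = 2.24 kg.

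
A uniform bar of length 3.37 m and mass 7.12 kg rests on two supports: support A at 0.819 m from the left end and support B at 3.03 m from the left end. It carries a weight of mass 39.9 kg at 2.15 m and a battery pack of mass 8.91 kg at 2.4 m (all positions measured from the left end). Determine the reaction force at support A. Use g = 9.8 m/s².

R_A ≈ 223 N

Taking torques about support B:
Beam weight: 7.12 × 9.8 = 69.78 N down at 1.685 m → arm 1.345 m, τ = 69.78 × 1.345 = 93.85 N·m counterclockwise.
Weight: 39.9 × 9.8 = 391 N down at 2.15 m → arm 0.88 m, τ = 391 × 0.88 = 344.1 N·m counterclockwise.
Battery pack: 8.91 × 9.8 = 87.32 N down at 2.4 m → arm 0.63 m, τ = 87.32 × 0.63 = 55.01 N·m counterclockwise.
Net load moment about support B = 493 N·m counterclockwise.
Reaction R at support A is upward at 0.819 m, arm 2.211 m → moment R × 2.211 clockwise.
Setting net torque to zero: R × 2.211 = 493 → R = 223 N.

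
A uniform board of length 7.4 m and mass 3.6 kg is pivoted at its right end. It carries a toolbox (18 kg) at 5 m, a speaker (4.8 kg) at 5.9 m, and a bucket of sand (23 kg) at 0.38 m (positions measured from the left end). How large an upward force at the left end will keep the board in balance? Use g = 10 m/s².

F ≈ 304 N

Take moments about the right end.
Beam weight: 3.6 × 10 = 36 N down at 3.7 m → arm 3.7 m, τ = 36 × 3.7 = 133.2 N·m counterclockwise.
Toolbox: 18 × 10 = 180 N down at 5 m → arm 2.4 m, τ = 180 × 2.4 = 432 N·m counterclockwise.
Speaker: 4.8 × 10 = 48 N down at 5.9 m → arm 1.5 m, τ = 48 × 1.5 = 72 N·m counterclockwise.
Bucket of sand: 23 × 10 = 230 N down at 0.38 m → arm 7.02 m, τ = 230 × 7.02 = 1615 N·m counterclockwise.
Net moment of the loads = 2252 N·m counterclockwise.
The upward force F acts at the left end, arm 7.4 m, giving F × 7.4 clockwise.
Balancing moments: F × 7.4 = 2252, giving F = 2252 / 7.4 = 304 N.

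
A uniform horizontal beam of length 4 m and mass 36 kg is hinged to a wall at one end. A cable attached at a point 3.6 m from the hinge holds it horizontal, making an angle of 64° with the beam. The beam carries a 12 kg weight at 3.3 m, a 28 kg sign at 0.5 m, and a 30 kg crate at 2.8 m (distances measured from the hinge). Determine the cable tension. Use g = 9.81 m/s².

Take moments about the hinge.
Beam weight: 36 × 9.81 = 353.2 N down at 2 m → arm 2 m, τ = 353.2 × 2 = 706.4 N·m clockwise.
Weight: 12 × 9.81 = 117.7 N down at 3.3 m → arm 3.3 m, τ = 117.7 × 3.3 = 388.4 N·m clockwise.
Sign: 28 × 9.81 = 274.7 N down at 0.5 m → arm 0.5 m, τ = 274.7 × 0.5 = 137.3 N·m clockwise.
Crate: 30 × 9.81 = 294.3 N down at 2.8 m → arm 2.8 m, τ = 294.3 × 2.8 = 824 N·m clockwise.
Total clockwise load moment = 2056 N·m.
The cable tension T acts at 3.6 m; only its component perpendicular to the beam, T sinθ, produces torque. sin 64° = 0.8988.
Στ = 0 ⇒ T × 3.6 × 0.8988 = 2056 ⇒ T = 2056 / 3.236 = 635 N.

T ≈ 635 N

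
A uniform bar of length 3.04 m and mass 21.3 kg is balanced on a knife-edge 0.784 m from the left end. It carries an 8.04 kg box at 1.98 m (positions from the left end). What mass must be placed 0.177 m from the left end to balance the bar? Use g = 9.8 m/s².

m ≈ 41.7 kg

About the knife-edge (at 0.784 m from the left end):
Beam weight: 21.3 × 9.8 = 208.7 N down at 1.52 m → arm 0.736 m, τ = 208.7 × 0.736 = 153.6 N·m clockwise.
Box: 8.04 × 9.8 = 78.79 N down at 1.98 m → arm 1.196 m, τ = 78.79 × 1.196 = 94.23 N·m clockwise.
Net moment of known loads = 247.8 N·m clockwise.
An unknown mass m at 0.177 m has arm 0.607 m; its moment is m·g·0.607 counterclockwise.
Setting net torque to zero: m × 9.8 × 0.607 = 247.8 → m = 247.8 / (9.8 × 0.607) = 41.7 kg.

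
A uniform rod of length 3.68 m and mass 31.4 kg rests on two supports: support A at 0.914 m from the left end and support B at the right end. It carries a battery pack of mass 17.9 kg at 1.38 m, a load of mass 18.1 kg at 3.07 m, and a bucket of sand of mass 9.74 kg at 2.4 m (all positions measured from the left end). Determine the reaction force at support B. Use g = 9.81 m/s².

R_B ≈ 322 N

Taking torques about support A:
Beam weight: 31.4 × 9.81 = 308 N down at 1.84 m → arm 0.926 m, τ = 308 × 0.926 = 285.2 N·m clockwise.
Battery pack: 17.9 × 9.81 = 175.6 N down at 1.38 m → arm 0.466 m, τ = 175.6 × 0.466 = 81.83 N·m clockwise.
Load: 18.1 × 9.81 = 177.6 N down at 3.07 m → arm 2.156 m, τ = 177.6 × 2.156 = 382.9 N·m clockwise.
Bucket of sand: 9.74 × 9.81 = 95.55 N down at 2.4 m → arm 1.486 m, τ = 95.55 × 1.486 = 142 N·m clockwise.
Net load moment about support A = 891.9 N·m clockwise.
Reaction R at support B is upward at 3.68 m, arm 2.766 m → moment R × 2.766 counterclockwise.
Balancing moments: R × 2.766 = 891.9, giving R = 322 N.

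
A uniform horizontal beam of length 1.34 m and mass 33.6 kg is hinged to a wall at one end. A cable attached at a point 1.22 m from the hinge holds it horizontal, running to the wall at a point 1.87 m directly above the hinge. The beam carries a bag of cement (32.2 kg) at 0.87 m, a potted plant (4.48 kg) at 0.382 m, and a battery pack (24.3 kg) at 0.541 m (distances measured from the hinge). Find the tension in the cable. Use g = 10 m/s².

T ≈ 640 N

About the hinge:
Beam weight: 33.6 × 10 = 336 N down at 0.67 m → arm 0.67 m, τ = 336 × 0.67 = 225.1 N·m clockwise.
Bag of cement: 32.2 × 10 = 322 N down at 0.87 m → arm 0.87 m, τ = 322 × 0.87 = 280.1 N·m clockwise.
Potted plant: 4.48 × 10 = 44.8 N down at 0.382 m → arm 0.382 m, τ = 44.8 × 0.382 = 17.11 N·m clockwise.
Battery pack: 24.3 × 10 = 243 N down at 0.541 m → arm 0.541 m, τ = 243 × 0.541 = 131.5 N·m clockwise.
Total clockwise load moment = 653.8 N·m.
The cable tension T acts at 1.22 m; only its component perpendicular to the beam, T sinθ, produces torque. sinθ = h/√(h²+d²) = 1.87/√(1.87²+1.22²) = 0.8375.
Balancing moments: T × 1.22 × 0.8375 = 653.8, giving T = 653.8 / 1.022 = 640 N.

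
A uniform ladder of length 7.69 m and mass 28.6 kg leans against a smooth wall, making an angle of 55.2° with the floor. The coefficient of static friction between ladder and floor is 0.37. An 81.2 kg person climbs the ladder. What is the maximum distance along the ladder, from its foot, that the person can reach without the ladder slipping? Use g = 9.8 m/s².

About the foot of the ladder:
Ladder weight 28.6×9.8 = 280.3 N acts at 3.845 m along the ladder; its horizontal arm is 3.845·cos55.2° = 2.194 m → τ = 615 N·m clockwise.
Person weight 81.2×9.8 = 795.8 N at distance d → arm d·cos55.2° → τ = 795.8·d·0.5707 clockwise.
Wall normal N at the top has arm L sinθ = 6.315 m counterclockwise, so Στ = 0 gives N·6.315 = 615 + 454.2·d.
ΣFy = 0 ⇒ N_floor = 1076 N, so the maximum friction is μ_s·N_floor = 0.37×1076 = 398.1 N. ΣFx = 0 ⇒ N_wall = f, so at the slipping point N = 398.1 N.
Substituting: 398.1×6.315 = 615 + 454.2·d ⇒ d = (2514 − 615) / 454.2 = 4.18 m.

d ≈ 4.18 m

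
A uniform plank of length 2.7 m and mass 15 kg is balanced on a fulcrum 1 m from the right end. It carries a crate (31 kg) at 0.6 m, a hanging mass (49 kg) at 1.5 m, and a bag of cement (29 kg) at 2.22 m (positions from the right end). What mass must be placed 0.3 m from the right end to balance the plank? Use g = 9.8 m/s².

m ≈ 75.3 kg

Take moments about the fulcrum (at 1 m from the right end).
Beam weight: 15 × 9.8 = 147 N down at 1.35 m → arm 0.35 m, τ = 147 × 0.35 = 51.45 N·m counterclockwise.
Crate: 31 × 9.8 = 303.8 N down at 0.6 m → arm 0.4 m, τ = 303.8 × 0.4 = 121.5 N·m clockwise.
Hanging mass: 49 × 9.8 = 480.2 N down at 1.5 m → arm 0.5 m, τ = 480.2 × 0.5 = 240.1 N·m counterclockwise.
Bag of cement: 29 × 9.8 = 284.2 N down at 2.22 m → arm 1.22 m, τ = 284.2 × 1.22 = 346.7 N·m counterclockwise.
Net moment of known loads = 516.8 N·m counterclockwise.
An unknown mass m at 0.3 m has arm 0.7 m; its moment is m·g·0.7 clockwise.
Στ = 0 ⇒ m × 9.8 × 0.7 = 516.8 ⇒ m = 516.8 / (9.8 × 0.7) = 75.3 kg.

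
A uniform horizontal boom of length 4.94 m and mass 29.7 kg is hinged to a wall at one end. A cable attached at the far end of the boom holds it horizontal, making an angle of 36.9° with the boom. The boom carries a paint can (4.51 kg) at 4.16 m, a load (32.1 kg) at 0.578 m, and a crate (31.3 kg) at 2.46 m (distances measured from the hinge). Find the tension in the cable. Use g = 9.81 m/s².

T ≈ 621 N

Taking torques about the hinge:
Beam weight: 29.7 × 9.81 = 291.4 N down at 2.47 m → arm 2.47 m, τ = 291.4 × 2.47 = 719.8 N·m clockwise.
Paint can: 4.51 × 9.81 = 44.24 N down at 4.16 m → arm 4.16 m, τ = 44.24 × 4.16 = 184 N·m clockwise.
Load: 32.1 × 9.81 = 314.9 N down at 0.578 m → arm 0.578 m, τ = 314.9 × 0.578 = 182 N·m clockwise.
Crate: 31.3 × 9.81 = 307.1 N down at 2.46 m → arm 2.46 m, τ = 307.1 × 2.46 = 755.5 N·m clockwise.
Total clockwise load moment = 1841 N·m.
The cable tension T acts at 4.94 m; only its component perpendicular to the boom, T sinθ, produces torque. sin 36.9° = 0.6004.
Στ = 0 ⇒ T × 4.94 × 0.6004 = 1841 ⇒ T = 1841 / 2.966 = 621 N.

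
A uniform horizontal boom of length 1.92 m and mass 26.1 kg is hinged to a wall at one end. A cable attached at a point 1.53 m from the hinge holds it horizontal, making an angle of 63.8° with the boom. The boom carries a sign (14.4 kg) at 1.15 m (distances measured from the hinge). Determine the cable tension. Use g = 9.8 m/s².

T ≈ 297 N

Choose the hinge as the axis so the unknown hinge reaction has zero arm there.
Beam weight: 26.1 × 9.8 = 255.8 N down at 0.96 m → arm 0.96 m, τ = 255.8 × 0.96 = 245.6 N·m clockwise.
Sign: 14.4 × 9.8 = 141.1 N down at 1.15 m → arm 1.15 m, τ = 141.1 × 1.15 = 162.3 N·m clockwise.
Total clockwise load moment = 407.9 N·m.
The cable tension T acts at 1.53 m; only its component perpendicular to the boom, T sinθ, produces torque. sin 63.8° = 0.8973.
Στ = 0 ⇒ T × 1.53 × 0.8973 = 407.9 ⇒ T = 407.9 / 1.373 = 297 N.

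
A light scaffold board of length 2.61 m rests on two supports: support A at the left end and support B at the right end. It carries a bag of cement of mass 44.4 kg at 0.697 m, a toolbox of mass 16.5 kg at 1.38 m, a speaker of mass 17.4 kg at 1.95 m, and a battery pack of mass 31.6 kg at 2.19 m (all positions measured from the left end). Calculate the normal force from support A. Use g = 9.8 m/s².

Taking torques about support B:
Bag of cement: 44.4 × 9.8 = 435.1 N down at 0.697 m → arm 1.913 m, τ = 435.1 × 1.913 = 832.3 N·m counterclockwise.
Toolbox: 16.5 × 9.8 = 161.7 N down at 1.38 m → arm 1.23 m, τ = 161.7 × 1.23 = 198.9 N·m counterclockwise.
Speaker: 17.4 × 9.8 = 170.5 N down at 1.95 m → arm 0.66 m, τ = 170.5 × 0.66 = 112.5 N·m counterclockwise.
Battery pack: 31.6 × 9.8 = 309.7 N down at 2.19 m → arm 0.42 m, τ = 309.7 × 0.42 = 130.1 N·m counterclockwise.
Net load moment about support B = 1274 N·m counterclockwise.
Reaction R at support A is upward at 0 m, arm 2.61 m → moment R × 2.61 clockwise.
Setting net torque to zero: R × 2.61 = 1274 → R = 488 N.

R_A ≈ 488 N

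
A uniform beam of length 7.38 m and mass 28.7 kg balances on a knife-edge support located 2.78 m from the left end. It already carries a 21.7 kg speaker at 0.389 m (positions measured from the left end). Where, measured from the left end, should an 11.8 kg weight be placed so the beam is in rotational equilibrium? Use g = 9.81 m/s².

Take moments about the knife-edge support (at 2.78 m from the left end).
Beam weight: 28.7 × 9.81 = 281.5 N down at 3.69 m → arm 0.91 m, τ = 281.5 × 0.91 = 256.2 N·m clockwise.
Speaker: 21.7 × 9.81 = 212.9 N down at 0.389 m → arm 2.391 m, τ = 212.9 × 2.391 = 509 N·m counterclockwise.
Net moment of existing loads = 252.8 N·m counterclockwise.
The weight weighs 11.8 × 9.81 = 115.8 N and must supply an equal clockwise moment, so its lever arm about the knife-edge support is 252.8 / 115.8 = 2.18 m.
That puts it at 2.78 + 2.18 = 4.96 m from the left end.

x ≈ 4.96 m from the left end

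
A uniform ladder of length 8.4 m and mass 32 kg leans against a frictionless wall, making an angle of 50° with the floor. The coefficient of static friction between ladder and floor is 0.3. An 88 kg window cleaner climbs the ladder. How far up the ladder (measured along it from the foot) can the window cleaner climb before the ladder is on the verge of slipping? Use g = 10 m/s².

d ≈ 2.57 m

Taking torques about the foot of the ladder:
Ladder weight 32×10 = 320 N acts at 4.2 m along the ladder; its horizontal arm is 4.2·cos50° = 2.7 m → τ = 864 N·m clockwise.
Window cleaner weight 88×10 = 880 N at distance d → arm d·cos50° → τ = 880·d·0.6428 clockwise.
Wall normal N at the top has arm L sinθ = 6.435 m counterclockwise, so Στ = 0 gives N·6.435 = 864 + 565.7·d.
ΣFy = 0 ⇒ N_floor = 1200 N, so the maximum friction is μ_s·N_floor = 0.3×1200 = 360 N. ΣFx = 0 ⇒ N_wall = f, so at the slipping point N = 360 N.
Substituting: 360×6.435 = 864 + 565.7·d ⇒ d = (2317 − 864) / 565.7 = 2.57 m.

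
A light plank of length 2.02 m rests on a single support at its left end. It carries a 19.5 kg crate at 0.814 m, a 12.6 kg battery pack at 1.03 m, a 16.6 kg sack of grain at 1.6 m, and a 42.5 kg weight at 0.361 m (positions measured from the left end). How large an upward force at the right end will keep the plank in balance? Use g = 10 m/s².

About the left end:
Crate: 19.5 × 10 = 195 N down at 0.814 m → arm 0.814 m, τ = 195 × 0.814 = 158.7 N·m clockwise.
Battery pack: 12.6 × 10 = 126 N down at 1.03 m → arm 1.03 m, τ = 126 × 1.03 = 129.8 N·m clockwise.
Sack of grain: 16.6 × 10 = 166 N down at 1.6 m → arm 1.6 m, τ = 166 × 1.6 = 265.6 N·m clockwise.
Weight: 42.5 × 10 = 425 N down at 0.361 m → arm 0.361 m, τ = 425 × 0.361 = 153.4 N·m clockwise.
Net moment of the loads = 707.5 N·m clockwise.
The upward force F acts at the right end, arm 2.02 m, giving F × 2.02 counterclockwise.
Setting net torque to zero: F × 2.02 = 707.5 → F = 707.5 / 2.02 = 350 N.

F ≈ 350 N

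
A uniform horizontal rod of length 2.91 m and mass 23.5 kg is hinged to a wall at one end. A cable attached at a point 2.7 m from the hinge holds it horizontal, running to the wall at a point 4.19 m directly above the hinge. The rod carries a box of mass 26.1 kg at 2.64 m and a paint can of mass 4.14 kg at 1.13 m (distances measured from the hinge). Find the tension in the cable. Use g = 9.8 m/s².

Sum moments about the hinge (the unknown hinge reaction has zero arm there).
Beam weight: 23.5 × 9.8 = 230.3 N down at 1.455 m → arm 1.455 m, τ = 230.3 × 1.455 = 335.1 N·m clockwise.
Box: 26.1 × 9.8 = 255.8 N down at 2.64 m → arm 2.64 m, τ = 255.8 × 2.64 = 675.3 N·m clockwise.
Paint can: 4.14 × 9.8 = 40.57 N down at 1.13 m → arm 1.13 m, τ = 40.57 × 1.13 = 45.84 N·m clockwise.
Total clockwise load moment = 1056 N·m.
The cable tension T acts at 2.7 m; only its component perpendicular to the rod, T sinθ, produces torque. sinθ = h/√(h²+d²) = 4.19/√(4.19²+2.7²) = 0.8406.
Στ = 0 ⇒ T × 2.7 × 0.8406 = 1056 ⇒ T = 1056 / 2.27 = 465 N.

T ≈ 465 N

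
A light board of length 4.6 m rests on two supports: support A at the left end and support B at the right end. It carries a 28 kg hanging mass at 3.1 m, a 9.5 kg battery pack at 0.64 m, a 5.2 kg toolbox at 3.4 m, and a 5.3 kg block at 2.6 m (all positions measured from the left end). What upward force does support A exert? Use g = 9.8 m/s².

R_A ≈ 206 N

Take moments about support B.
Hanging mass: 28 × 9.8 = 274.4 N down at 3.1 m → arm 1.5 m, τ = 274.4 × 1.5 = 411.6 N·m counterclockwise.
Battery pack: 9.5 × 9.8 = 93.1 N down at 0.64 m → arm 3.96 m, τ = 93.1 × 3.96 = 368.7 N·m counterclockwise.
Toolbox: 5.2 × 9.8 = 50.96 N down at 3.4 m → arm 1.2 m, τ = 50.96 × 1.2 = 61.15 N·m counterclockwise.
Block: 5.3 × 9.8 = 51.94 N down at 2.6 m → arm 2 m, τ = 51.94 × 2 = 103.9 N·m counterclockwise.
Net load moment about support B = 945.3 N·m counterclockwise.
Reaction R at support A is upward at 0 m, arm 4.6 m → moment R × 4.6 clockwise.
For rotational equilibrium, R × 4.6 = 945.3, so R = 206 N.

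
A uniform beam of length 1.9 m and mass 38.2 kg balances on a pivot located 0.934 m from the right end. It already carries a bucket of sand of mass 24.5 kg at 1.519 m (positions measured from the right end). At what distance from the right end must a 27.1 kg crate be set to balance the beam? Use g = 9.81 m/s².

x ≈ 0.383 m from the right end

About the pivot (at 0.934 m from the right end):
Beam weight: 38.2 × 9.81 = 374.7 N down at 0.95 m → arm 0.016 m, τ = 374.7 × 0.016 = 5.995 N·m counterclockwise.
Bucket of sand: 24.5 × 9.81 = 240.3 N down at 1.519 m → arm 0.585 m, τ = 240.3 × 0.585 = 140.6 N·m counterclockwise.
Net moment of existing loads = 146.6 N·m counterclockwise.
The crate weighs 27.1 × 9.81 = 265.9 N and must supply an equal clockwise moment, so its lever arm about the pivot is 146.6 / 265.9 = 0.551 m.
That puts it at 0.934 − 0.551 = 0.383 m from the right end.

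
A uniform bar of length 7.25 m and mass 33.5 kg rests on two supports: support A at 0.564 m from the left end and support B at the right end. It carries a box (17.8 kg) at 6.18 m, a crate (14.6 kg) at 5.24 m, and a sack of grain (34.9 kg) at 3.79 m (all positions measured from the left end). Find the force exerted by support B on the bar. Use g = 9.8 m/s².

Take moments about support A.
Beam weight: 33.5 × 9.8 = 328.3 N down at 3.625 m → arm 3.061 m, τ = 328.3 × 3.061 = 1005 N·m clockwise.
Box: 17.8 × 9.8 = 174.4 N down at 6.18 m → arm 5.616 m, τ = 174.4 × 5.616 = 979.4 N·m clockwise.
Crate: 14.6 × 9.8 = 143.1 N down at 5.24 m → arm 4.676 m, τ = 143.1 × 4.676 = 669.1 N·m clockwise.
Sack of grain: 34.9 × 9.8 = 342 N down at 3.79 m → arm 3.226 m, τ = 342 × 3.226 = 1103 N·m clockwise.
Net load moment about support A = 3756 N·m clockwise.
Reaction R at support B is upward at 7.25 m, arm 6.686 m → moment R × 6.686 counterclockwise.
Στ = 0 ⇒ R × 6.686 = 3756 ⇒ R = 562 N.

R_B ≈ 562 N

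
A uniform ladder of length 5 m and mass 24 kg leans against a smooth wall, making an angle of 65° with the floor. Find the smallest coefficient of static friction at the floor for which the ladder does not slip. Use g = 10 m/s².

μ_min ≈ 0.233

Sum moments about the foot of the ladder (the floor normal and friction both act there and drop out).
Ladder weight 24×10 = 240 N acts at 2.5 m along the ladder; its horizontal arm is 2.5·cos65° = 1.057 m → τ = 253.7 N·m clockwise.
Wall normal N acts horizontally at the top; its moment arm is the height L sinθ = 5·sin65° = 4.532 m, counterclockwise.
Balancing moments: N × 4.532 = 253.7, giving N = 55.98 N.
ΣFx = 0 ⇒ f = N_wall = 55.98 N. ΣFy = 0 ⇒ N_floor = 240 N.
μ_min = f / N_floor = 55.98 / 240 = 0.233.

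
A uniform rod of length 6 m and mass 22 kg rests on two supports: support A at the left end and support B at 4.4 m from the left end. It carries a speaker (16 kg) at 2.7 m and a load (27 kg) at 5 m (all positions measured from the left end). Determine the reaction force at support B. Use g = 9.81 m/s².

R_B ≈ 544 N

Taking torques about support A:
Beam weight: 22 × 9.81 = 215.8 N down at 3 m → arm 3 m, τ = 215.8 × 3 = 647.4 N·m clockwise.
Speaker: 16 × 9.81 = 157 N down at 2.7 m → arm 2.7 m, τ = 157 × 2.7 = 423.9 N·m clockwise.
Load: 27 × 9.81 = 264.9 N down at 5 m → arm 5 m, τ = 264.9 × 5 = 1324 N·m clockwise.
Net load moment about support A = 2395 N·m clockwise.
Reaction R at support B is upward at 4.4 m, arm 4.4 m → moment R × 4.4 counterclockwise.
Στ = 0 ⇒ R × 4.4 = 2395 ⇒ R = 544 N.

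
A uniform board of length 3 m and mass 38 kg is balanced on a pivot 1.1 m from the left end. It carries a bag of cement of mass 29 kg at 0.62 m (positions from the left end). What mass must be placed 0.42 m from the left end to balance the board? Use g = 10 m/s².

Take moments about the pivot (at 1.1 m from the left end).
Beam weight: 38 × 10 = 380 N down at 1.5 m → arm 0.4 m, τ = 380 × 0.4 = 152 N·m clockwise.
Bag of cement: 29 × 10 = 290 N down at 0.62 m → arm 0.48 m, τ = 290 × 0.48 = 139.2 N·m counterclockwise.
Net moment of known loads = 12.8 N·m clockwise.
An unknown mass m at 0.42 m has arm 0.68 m; its moment is m·g·0.68 counterclockwise.
Balancing moments: m × 10 × 0.68 = 12.8, giving m = 12.8 / (10 × 0.68) = 1.88 kg.

m ≈ 1.88 kg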